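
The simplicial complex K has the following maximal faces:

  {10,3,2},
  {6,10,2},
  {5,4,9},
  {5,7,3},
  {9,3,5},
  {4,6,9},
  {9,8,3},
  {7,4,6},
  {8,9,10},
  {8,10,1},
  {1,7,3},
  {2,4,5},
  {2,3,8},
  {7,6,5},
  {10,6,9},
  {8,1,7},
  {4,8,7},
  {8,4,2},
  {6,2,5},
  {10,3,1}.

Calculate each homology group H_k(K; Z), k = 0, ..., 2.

H_0 ≅ Z,  H_1 ≅ Z ⊕ Z_2,  H_2 = 0.

Fix the vertex order 1 < 2 < 3 < 4 < 5 < 6 < 7 < 8 < 9 < 10 and write every simplex with vertices in increasing order. Then dim K = 2 and the simplices of K are:

  0-simplices (10): [1], [2], [3], [4], [5], [6], [7], [8], [9], [10]
  1-simplices (30): (30 of them)
  2-simplices (20): (20 of them)

so the chain groups are C_0 ≅ Z^10, C_1 ≅ Z^30, C_2 ≅ Z^20.

∂_1: C_1 → C_0 maps an edge to its endpoints' difference, ∂[p,q] = q − p.
This gives a 10×30 integer matrix of rank 9; reducing to Smith normal form yields diagonal entries (1,1,1,1,1,1,1,1,1).

∂_2: C_2 → C_1 maps a triangle to the signed sum of its edges. For instance
  ∂[3,5,9] = [5,9] − [3,9] + [3,5],
  ∂[6,9,10] = [9,10] − [6,10] + [6,9].
The resulting 30×20 matrix has rank 20, and its Smith normal form has invariant factors (1,1,1,1,1,1,1,1,1,1,1,1,1,1,1,1,1,1,1,2).

Reading off H_k = ker ∂_k / im ∂_{k+1}:

  H_0: rank C_0 − rank ∂_1 = 10 − 9 = 1, and the invariant factors of ∂_1 are all 1, so H_0 ≅ Z.
  H_1: rank ker ∂_1 − rank ∂_2 = (30 − 9) − 20 = 1, and ∂_2 has invariant factor 2 > 1, so H_1 ≅ Z ⊕ Z_2.
  H_2: rank ker ∂_2 − rank ∂_3 = (20 − 20) − 0 = 0, and there is no ∂_3, so H_2 ≅ 0.

As a check, the Euler characteristic is 10 − 30 + 20 = 0, which agrees with 1 − 1 + 0 = 0.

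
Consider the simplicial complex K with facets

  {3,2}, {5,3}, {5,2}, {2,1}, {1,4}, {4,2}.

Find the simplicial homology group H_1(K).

H_1 ≅ Z^2.

Fix the vertex order 1 < 2 < 3 < 4 < 5 and write every simplex with vertices in increasing order. Then dim K = 1 and the simplices of K are:

  0-simplices (5): [1], [2], [3], [4], [5]
  1-simplices (6): [1,2], [1,4], [2,3], [2,4], [2,5], [3,5]

giving chain groups C_0 ≅ Z^5, C_1 ≅ Z^6.

The boundary map ∂_1: C_1 → C_0 sends each edge [p,q] (with p < q) to q − p. For instance
  ∂[1,4] = [4] − [1].
This gives a 5×6 integer matrix of rank 4; reducing to Smith normal form yields diagonal entries (1,1,1,1).

Now H_k = ker ∂_k / im ∂_{k+1}, so:

  H_1: rank ker ∂_1 − rank ∂_2 = (6 − 4) − 0 = 2, and there is no ∂_2, so H_1 = Z^2.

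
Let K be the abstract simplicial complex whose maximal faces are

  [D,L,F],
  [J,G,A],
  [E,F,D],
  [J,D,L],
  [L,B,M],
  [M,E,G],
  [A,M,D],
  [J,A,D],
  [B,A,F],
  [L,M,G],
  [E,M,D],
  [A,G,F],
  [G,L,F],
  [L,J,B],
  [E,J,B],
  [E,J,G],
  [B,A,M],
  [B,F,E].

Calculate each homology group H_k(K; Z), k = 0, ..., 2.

H_0 ≅ Z,  H_1 ≅ Z^2,  H_2 ≅ Z.

We work with the vertex ordering A < B < D < E < F < G < J < L < M. The simplices of K, each written with vertices in increasing order, are:

  0-simplices (9): A, B, D, E, F, G, J, L, M
  1-simplices (27): AB, AD, AF, AG, AJ, AM, BE, BF, BJ, BL, BM, DE, DF, DJ, DL, DM, EF, EG, EJ, EM, FG, FL, GJ, GL, GM, JL, LM
  2-simplices (18): ABF, ABM, ADJ, ADM, AFG, AGJ, BEF, BEJ, BJL, BLM, DEF, DEM, DFL, DJL, EGJ, EGM, FGL, GLM

giving chain groups C_0 ≅ Z^9, C_1 ≅ Z^27, C_2 ≅ Z^18.

∂_1: C_1 → C_0 sends each edge [p,q] (with p < q) to q − p.
The 9×27 boundary matrix has rank 8 and Smith normal form diag(1,1,1,1,1,1,1,1).

The boundary map ∂_2: C_2 → C_1 sends each 2-simplex [p,q,r] to [q,r] − [p,r] + [p,q]. For instance
  ∂DJL = JL − DL + DJ,
  ∂EGJ = GJ − EJ + EG.
The resulting 27×18 matrix has rank 17, and its Smith normal form has invariant factors (1,1,1,1,1,1,1,1,1,1,1,1,1,1,1,1,1).

From H_k ≅ ker(∂_k) / im(∂_{k+1}) we obtain:

  H_0: rank C_0 − rank ∂_1 = 9 − 8 = 1, and the invariant factors of ∂_1 are all 1, so H_0 ≅ Z.
  H_1: rank ker ∂_1 − rank ∂_2 = (27 − 8) − 17 = 2, and the invariant factors of ∂_2 are all 1, so H_1 ≅ Z^2.
  H_2: rank ker ∂_2 − rank ∂_3 = (18 − 17) − 0 = 1, and there is no ∂_3, so H_2 ≅ Z.

As a check, the Euler characteristic is 9 − 27 + 18 = 0, which agrees with 1 − 2 + 1 = 0.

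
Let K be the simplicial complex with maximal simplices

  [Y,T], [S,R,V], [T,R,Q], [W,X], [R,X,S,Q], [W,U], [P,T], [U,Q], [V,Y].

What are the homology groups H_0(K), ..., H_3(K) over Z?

H_0 = Z,  H_1 = Z^2,  H_2 = 0,  H_3 = 0.

We work with the vertex ordering P < Q < R < S < T < U < V < W < X < Y. The simplices of K, each written with vertices in increasing order, are:

  0-simplices (10): P, Q, R, S, T, U, V, W, X, Y
  1-simplices (16): PT, QR, QS, QT, QU, QX, RS, RT, RV, RX, SV, SX, TY, UW, VY, WX
  2-simplices (6): QRS, QRT, QRX, QSX, RSV, RSX
  3-simplices (1): QRSX

giving chain groups C_0 ≅ Z^10, C_1 ≅ Z^16, C_2 ≅ Z^6, C_3 ≅ Z^1.

The boundary map ∂_1: C_1 → C_0 maps an edge to its endpoints' difference, ∂[p,q] = q − p.
The resulting 10×16 matrix has rank 9, and its Smith normal form has invariant factors (1,1,1,1,1,1,1,1,1).

Boundary ∂_2: C_2 → C_1 acts by ∂[p,q,r] = [q,r] − [p,r] + [p,q]. For instance
  ∂QRT = RT − QT + QR,
  ∂QRS = RS − QS + QR.
The resulting 16×6 matrix has rank 5, and its Smith normal form has invariant factors (1,1,1,1,1).

The boundary map ∂_3: C_3 → C_2 sends each 3-simplex σ to the alternating sum Σ_i (−1)^i (σ with its i-th vertex removed). For instance
  ∂QRSX = RSX − QSX + QRX − QRS.
This gives a 6×1 integer matrix of rank 1; reducing to Smith normal form yields diagonal entries (1).

Now H_k = ker ∂_k / im ∂_{k+1}, so:

  H_0: rank C_0 − rank ∂_1 = 10 − 9 = 1, and the invariant factors of ∂_1 are all 1, so H_0 = Z.
  H_1: rank ker ∂_1 − rank ∂_2 = (16 − 9) − 5 = 2, and the invariant factors of ∂_2 are all 1, so H_1 = Z^2.
  H_2: rank ker ∂_2 − rank ∂_3 = (6 − 5) − 1 = 0, and the invariant factors of ∂_3 are all 1, so H_2 = 0.
  H_3: rank ker ∂_3 − rank ∂_4 = (1 − 1) − 0 = 0, and there is no ∂_4, so H_3 = 0.

As a check, the Euler characteristic is 10 − 16 + 6 − 1 = -1, which agrees with 1 − 2 + 0 − 0 = -1.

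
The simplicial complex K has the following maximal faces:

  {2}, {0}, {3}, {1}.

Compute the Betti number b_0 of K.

Take the total order 0 < 1 < 2 < 3 on the vertex set. Then K (dimension 0) consists of the simplices:

  0-simplices (4): [0], [1], [2], [3]

so the chain groups are C_0 ≅ Z^4.

Computing H_k = (kernel of ∂_k) / (image of ∂_{k+1}):

  H_0: rank C_0 − rank ∂_1 = 4 − 0 = 4, and there is no ∂_1, so H_0 = Z^4.

(K is a triangulation of a set of 4 points.)

Hence the Betti numbers are b_0 = 4.

b_0 = 4.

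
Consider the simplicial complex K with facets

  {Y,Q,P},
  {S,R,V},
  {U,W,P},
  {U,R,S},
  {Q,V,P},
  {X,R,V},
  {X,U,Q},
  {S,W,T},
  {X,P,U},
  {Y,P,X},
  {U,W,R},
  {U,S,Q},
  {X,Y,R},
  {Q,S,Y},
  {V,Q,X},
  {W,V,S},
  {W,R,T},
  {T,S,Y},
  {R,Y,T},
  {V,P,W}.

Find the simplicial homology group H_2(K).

Order the vertices as P < Q < R < S < T < U < V < W < X < Y. Listing each simplex with vertices in this order, K has dimension 2 with simplices:

  0-simplices (10): P, Q, R, S, T, U, V, W, X, Y
  1-simplices (30): PQ, PU, PV, PW, PX, PY, QS, QU, QV, QX, QY, RS, RT, RU, RV, RW, RX, RY, ST, SU, SV, SW, SY, TW, TY, UW, UX, VW, VX, XY
  2-simplices (20): PQV, PQY, PUW, PUX, PVW, PXY, QSU, QSY, QUX, QVX, RSU, RSV, RTW, RTY, RUW, RVX, RXY, STW, STY, SVW

Hence C_0 ≅ Z^10, C_1 ≅ Z^30, C_2 ≅ Z^20.

Boundary ∂_1: C_1 → C_0 maps an edge to its endpoints' difference, ∂[p,q] = q − p. For instance
  ∂PU = U − P.
The resulting 10×30 matrix has rank 9, and its Smith normal form has invariant factors (1,1,1,1,1,1,1,1,1).

Boundary ∂_2: C_2 → C_1 maps a triangle to the signed sum of its edges. For instance
  ∂QSU = SU − QU + QS,
  ∂SVW = VW − SW + SV.
The 30×20 boundary matrix has rank 20 and Smith normal form diag(1,1,1,1,1,1,1,1,1,1,1,1,1,1,1,1,1,1,1,2).

Reading off H_k = ker ∂_k / im ∂_{k+1}:

  H_2: rank ker ∂_2 − rank ∂_3 = (20 − 20) − 0 = 0, and there is no ∂_3, so H_2 = 0.

H_2 = 0.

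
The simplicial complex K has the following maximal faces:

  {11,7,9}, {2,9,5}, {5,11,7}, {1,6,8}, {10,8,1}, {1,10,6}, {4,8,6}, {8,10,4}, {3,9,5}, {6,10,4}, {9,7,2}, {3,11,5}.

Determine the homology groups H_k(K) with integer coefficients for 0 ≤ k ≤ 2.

H_0 = Z^2,  H_1 = Z,  H_2 = Z.

Order the vertices as 1 < 2 < 3 < 4 < 5 < 6 < 7 < 8 < 9 < 10 < 11. Listing each simplex with vertices in this order, K has dimension 2 with simplices:

  0-simplices (11): [1], [2], [3], [4], [5], [6], [7], [8], [9], [10], [11]
  1-simplices (21): [1,6], [1,8], [1,10], [2,5], [2,7], [2,9], [3,5], [3,9], [3,11], [4,6], [4,8], [4,10], [5,7], [5,9], [5,11], [6,8], [6,10], [7,9], [7,11], [8,10], [9,11]
  2-simplices (12): [1,6,8], [1,6,10], [1,8,10], [2,5,9], [2,7,9], [3,5,9], [3,5,11], [4,6,8], [4,6,10], [4,8,10], [5,7,11], [7,9,11]

giving chain groups C_0 ≅ Z^11, C_1 ≅ Z^21, C_2 ≅ Z^12.

∂_1: C_1 → C_0 maps an edge to its endpoints' difference, ∂[p,q] = q − p. For instance
  ∂[3,9] = [9] − [3].
The 11×21 boundary matrix has rank 9 and Smith normal form diag(1,1,1,1,1,1,1,1,1).

∂_2: C_2 → C_1 sends each 2-simplex [p,q,r] to [q,r] − [p,r] + [p,q]. For instance
  ∂[4,6,10] = [6,10] − [4,10] + [4,6],
  ∂[2,5,9] = [5,9] − [2,9] + [2,5].
The 21×12 boundary matrix has rank 11 and Smith normal form diag(1,1,1,1,1,1,1,1,1,1,1).

Now H_k = ker ∂_k / im ∂_{k+1}, so:

  H_0: rank C_0 − rank ∂_1 = 11 − 9 = 2, and the invariant factors of ∂_1 are all 1, so H_0 = Z^2.
  H_1: rank ker ∂_1 − rank ∂_2 = (21 − 9) − 11 = 1, and the invariant factors of ∂_2 are all 1, so H_1 = Z.
  H_2: rank ker ∂_2 − rank ∂_3 = (12 − 11) − 0 = 1, and there is no ∂_3, so H_2 = Z.

As a check, the Euler characteristic is 11 − 21 + 12 = 2, which agrees with 2 − 1 + 1 = 2.
(K is a triangulation of the disjoint union of the 2-sphere S^2 and the cylinder S^1 x I.)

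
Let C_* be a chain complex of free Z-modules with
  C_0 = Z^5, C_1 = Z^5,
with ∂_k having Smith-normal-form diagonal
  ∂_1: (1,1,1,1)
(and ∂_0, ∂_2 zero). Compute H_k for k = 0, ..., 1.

H_0 ≅ Z,  H_1 ≅ Z.

H_0: b_0 = 5 − 0 − 4 = 1; torsion from ∂_1 factors > 1: none. So H_0 ≅ Z.
H_1: b_1 = 5 − 4 − 0 = 1; torsion from ∂_2 factors > 1: none. So H_1 ≅ Z.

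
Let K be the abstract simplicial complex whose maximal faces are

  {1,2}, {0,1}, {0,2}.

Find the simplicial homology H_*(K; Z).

K has 3 vertices, 3 edges.
rank ∂_0 = 0, rank ∂_1 = 2 ⇒ b_0 = 3 − 0 − 2 = 1; all invariant factors of ∂_1 are 1 so no torsion. So H_0 = Z.
rank ∂_1 = 2, rank ∂_2 = 0 ⇒ b_1 = 3 − 2 − 0 = 1. So H_1 = Z.

H_0 = Z,  H_1 = Z.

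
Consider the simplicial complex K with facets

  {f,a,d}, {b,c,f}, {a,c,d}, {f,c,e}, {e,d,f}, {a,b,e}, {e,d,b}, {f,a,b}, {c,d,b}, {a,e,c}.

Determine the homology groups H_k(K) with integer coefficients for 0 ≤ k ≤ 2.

H_0 ≅ Z,  H_1 ≅ Z/2,  H_2 = 0.

Order the vertices as a < b < c < d < e < f. Listing each simplex with vertices in this order, K has dimension 2 with simplices:

  0-simplices (6): a, b, c, d, e, f
  1-simplices (15): ab, ac, ad, ae, af, bc, bd, be, bf, cd, ce, cf, de, df, ef
  2-simplices (10): abe, abf, acd, ace, adf, bcd, bcf, bde, cef, def

giving chain groups C_0 ≅ Z^6, C_1 ≅ Z^15, C_2 ≅ Z^10.

The boundary map ∂_1: C_1 → C_0 is given by ∂[p,q] = [q] − [p].
The 6×15 boundary matrix has rank 5 and Smith normal form diag(1,1,1,1,1).

∂_2: C_2 → C_1 acts by ∂[p,q,r] = [q,r] − [p,r] + [p,q]. For instance
  ∂bcf = cf − bf + bc,
  ∂adf = df − af + ad.
The 15×10 boundary matrix has rank 10 and Smith normal form diag(1,1,1,1,1,1,1,1,1,2).

Computing H_k = (kernel of ∂_k) / (image of ∂_{k+1}):

  H_0: rank C_0 − rank ∂_1 = 6 − 5 = 1, and the invariant factors of ∂_1 are all 1, so H_0 = Z.
  H_1: rank ker ∂_1 − rank ∂_2 = (15 − 5) − 10 = 0, and ∂_2 has invariant factor 2 > 1, so H_1 = Z/2.
  H_2: rank ker ∂_2 − rank ∂_3 = (10 − 10) − 0 = 0, and there is no ∂_3, so H_2 = 0.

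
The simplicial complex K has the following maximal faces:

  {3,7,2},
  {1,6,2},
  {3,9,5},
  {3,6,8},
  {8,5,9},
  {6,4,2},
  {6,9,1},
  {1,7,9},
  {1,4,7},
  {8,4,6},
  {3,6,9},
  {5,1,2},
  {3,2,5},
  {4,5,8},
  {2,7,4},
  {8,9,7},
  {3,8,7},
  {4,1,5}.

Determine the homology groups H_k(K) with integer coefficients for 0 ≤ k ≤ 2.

Take the total order 1 < 2 < 3 < 4 < 5 < 6 < 7 < 8 < 9 on the vertex set. Then K (dimension 2) consists of the simplices:

  0-simplices (9): [1], [2], [3], [4], [5], [6], [7], [8], [9]
  1-simplices (27): (27 of them)
  2-simplices (18): [1,2,5], [1,2,6], [1,4,5], [1,4,7], [1,6,9], [1,7,9], [2,3,5], [2,3,7], [2,4,6], [2,4,7], [3,5,9], [3,6,8], [3,6,9], [3,7,8], [4,5,8], [4,6,8], [5,8,9], [7,8,9]

Hence C_0 ≅ Z^9, C_1 ≅ Z^27, C_2 ≅ Z^18.

The boundary map ∂_1: C_1 → C_0 is given by ∂[p,q] = [q] − [p]. For instance
  ∂[3,6] = [6] − [3].
This gives a 9×27 integer matrix of rank 8; reducing to Smith normal form yields diagonal entries (1,1,1,1,1,1,1,1).

The boundary map ∂_2: C_2 → C_1 maps a triangle to the signed sum of its edges. For instance
  ∂[2,3,5] = [3,5] − [2,5] + [2,3],
  ∂[4,6,8] = [6,8] − [4,8] + [4,6].
The resulting 27×18 matrix has rank 18, and its Smith normal form has invariant factors (1,1,1,1,1,1,1,1,1,1,1,1,1,1,1,1,1,2).

Reading off H_k = ker ∂_k / im ∂_{k+1}:

  H_0: rank C_0 − rank ∂_1 = 9 − 8 = 1, and the invariant factors of ∂_1 are all 1, so H_0 ≅ Z.
  H_1: rank ker ∂_1 − rank ∂_2 = (27 − 8) − 18 = 1, and ∂_2 has invariant factor 2 > 1, so H_1 ≅ Z ⊕ Z/2Z.
  H_2: rank ker ∂_2 − rank ∂_3 = (18 − 18) − 0 = 0, and there is no ∂_3, so H_2 ≅ 0.

(K is a triangulation of the Klein bottle.)

H_0 = Z,  H_1 = Z ⊕ Z/2Z,  H_2 = 0.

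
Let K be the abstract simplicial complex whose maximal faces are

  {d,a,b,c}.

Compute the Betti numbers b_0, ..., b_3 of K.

We work with the vertex ordering a < b < c < d. The simplices of K, each written with vertices in increasing order, are:

  0-simplices (4): a, b, c, d
  1-simplices (6): ab, ac, ad, bc, bd, cd
  2-simplices (4): abc, abd, acd, bcd
  3-simplices (1): abcd

Hence C_0 ≅ Z^4, C_1 ≅ Z^6, C_2 ≅ Z^4, C_3 ≅ Z^1.

The boundary map ∂_1: C_1 → C_0 is given by ∂[p,q] = [q] − [p]. For instance
  ∂ac = c − a.
This gives a 4×6 integer matrix of rank 3; reducing to Smith normal form yields diagonal entries (1,1,1).

The boundary map ∂_2: C_2 → C_1 maps a triangle to the signed sum of its edges. For instance
  ∂abc = bc − ac + ab,
  ∂abd = bd − ad + ab.
This gives a 6×4 integer matrix of rank 3; reducing to Smith normal form yields diagonal entries (1,1,1).

∂_3: C_3 → C_2 sends each 3-simplex σ to the alternating sum Σ_i (−1)^i (σ with its i-th vertex removed). For instance
  ∂abcd = bcd − acd + abd − abc.
The resulting 4×1 matrix has rank 1, and its Smith normal form has invariant factors (1).

Reading off H_k = ker ∂_k / im ∂_{k+1}:

  H_0: rank C_0 − rank ∂_1 = 4 − 3 = 1, and the invariant factors of ∂_1 are all 1, so H_0 ≅ Z.
  H_1: rank ker ∂_1 − rank ∂_2 = (6 − 3) − 3 = 0, and the invariant factors of ∂_2 are all 1, so H_1 ≅ 0.
  H_2: rank ker ∂_2 − rank ∂_3 = (4 − 3) − 1 = 0, and the invariant factors of ∂_3 are all 1, so H_2 ≅ 0.
  H_3: rank ker ∂_3 − rank ∂_4 = (1 − 1) − 0 = 0, and there is no ∂_4, so H_3 ≅ 0.

Hence the Betti numbers are b_0 = 1, b_1 = 0, b_2 = 0, b_3 = 0.

b_0 = 1, b_1 = 0, b_2 = 0, b_3 = 0.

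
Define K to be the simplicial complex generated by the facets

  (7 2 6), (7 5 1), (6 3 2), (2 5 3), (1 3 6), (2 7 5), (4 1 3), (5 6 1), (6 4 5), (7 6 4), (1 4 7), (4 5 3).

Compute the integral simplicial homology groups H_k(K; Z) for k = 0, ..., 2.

H_0 = Z,  H_1 = Z_2,  H_2 = 0.

Order the vertices as 1 < 2 < 3 < 4 < 5 < 6 < 7. Listing each simplex with vertices in this order, K has dimension 2 with simplices:

  0-simplices (7): [1], [2], [3], [4], [5], [6], [7]
  1-simplices (18): [1,3], [1,4], [1,5], [1,6], [1,7], [2,3], [2,5], [2,6], [2,7], [3,4], [3,5], [3,6], [4,5], [4,6], [4,7], [5,6], [5,7], [6,7]
  2-simplices (12): [1,3,4], [1,3,6], [1,4,7], [1,5,6], [1,5,7], [2,3,5], [2,3,6], [2,5,7], [2,6,7], [3,4,5], [4,5,6], [4,6,7]

Hence C_0 ≅ Z^7, C_1 ≅ Z^18, C_2 ≅ Z^12.

∂_1: C_1 → C_0 maps an edge to its endpoints' difference, ∂[p,q] = q − p. For instance
  ∂[4,5] = [5] − [4].
The resulting 7×18 matrix has rank 6, and its Smith normal form has invariant factors (1,1,1,1,1,1).

∂_2: C_2 → C_1 acts by ∂[p,q,r] = [q,r] − [p,r] + [p,q]. For instance
  ∂[1,5,7] = [5,7] − [1,7] + [1,5],
  ∂[2,6,7] = [6,7] − [2,7] + [2,6].
The resulting 18×12 matrix has rank 12, and its Smith normal form has invariant factors (1,1,1,1,1,1,1,1,1,1,1,2).

From H_k ≅ ker(∂_k) / im(∂_{k+1}) we obtain:

  H_0: rank C_0 − rank ∂_1 = 7 − 6 = 1, and the invariant factors of ∂_1 are all 1, so H_0 ≅ Z.
  H_1: rank ker ∂_1 − rank ∂_2 = (18 − 6) − 12 = 0, and ∂_2 has invariant factor 2 > 1, so H_1 ≅ Z_2.
  H_2: rank ker ∂_2 − rank ∂_3 = (12 − 12) − 0 = 0, and there is no ∂_3, so H_2 ≅ 0.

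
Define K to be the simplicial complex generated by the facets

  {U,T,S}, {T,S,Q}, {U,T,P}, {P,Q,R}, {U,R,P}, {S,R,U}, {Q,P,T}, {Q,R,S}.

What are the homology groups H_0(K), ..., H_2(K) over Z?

We work with the vertex ordering P < Q < R < S < T < U. The simplices of K, each written with vertices in increasing order, are:

  0-simplices (6): P, Q, R, S, T, U
  1-simplices (12): PQ, PR, PT, PU, QR, QS, QT, RS, RU, ST, SU, TU
  2-simplices (8): PQR, PQT, PRU, PTU, QRS, QST, RSU, STU

Hence C_0 ≅ Z^6, C_1 ≅ Z^12, C_2 ≅ Z^8.

The boundary map ∂_1: C_1 → C_0 maps an edge to its endpoints' difference, ∂[p,q] = q − p.
As a 6×12 matrix over Z this has rank 5, with invariant factors (1,1,1,1,1).

Boundary ∂_2: C_2 → C_1 maps a triangle to the signed sum of its edges. For instance
  ∂QRS = RS − QS + QR,
  ∂QST = ST − QT + QS.
As a 12×8 matrix over Z this has rank 7, with invariant factors (1,1,1,1,1,1,1).

Computing H_k = (kernel of ∂_k) / (image of ∂_{k+1}):

  H_0: rank C_0 − rank ∂_1 = 6 − 5 = 1, and the invariant factors of ∂_1 are all 1, so H_0 = Z.
  H_1: rank ker ∂_1 − rank ∂_2 = (12 − 5) − 7 = 0, and the invariant factors of ∂_2 are all 1, so H_1 = 0.
  H_2: rank ker ∂_2 − rank ∂_3 = (8 − 7) − 0 = 1, and there is no ∂_3, so H_2 = Z.

As a check, the Euler characteristic is 6 − 12 + 8 = 2, which agrees with 1 − 0 + 1 = 2.
(K is a triangulation of the 2-sphere S^2.)

H_0 = Z,  H_1 = 0,  H_2 = Z.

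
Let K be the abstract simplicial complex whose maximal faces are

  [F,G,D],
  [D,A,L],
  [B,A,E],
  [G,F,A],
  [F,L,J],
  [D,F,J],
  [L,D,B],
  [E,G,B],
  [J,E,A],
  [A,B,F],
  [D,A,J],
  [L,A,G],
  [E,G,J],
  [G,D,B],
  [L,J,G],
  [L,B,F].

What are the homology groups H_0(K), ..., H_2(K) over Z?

H_0 ≅ Z,  H_1 ≅ Z^2,  H_2 ≅ Z.

Take the total order A < B < D < E < F < G < J < L on the vertex set. Then K (dimension 2) consists of the simplices:

  0-simplices (8): A, B, D, E, F, G, J, L
  1-simplices (24): AB, AD, AE, AF, AG, AJ, AL, BD, BE, BF, BG, BL, DF, DG, DJ, DL, EG, EJ, FG, FJ, FL, GJ, GL, JL
  2-simplices (16): ABE, ABF, ADJ, ADL, AEJ, AFG, AGL, BDG, BDL, BEG, BFL, DFG, DFJ, EGJ, FJL, GJL

giving chain groups C_0 ≅ Z^8, C_1 ≅ Z^24, C_2 ≅ Z^16.

Boundary ∂_1: C_1 → C_0 is given by ∂[p,q] = [q] − [p]. For instance
  ∂GJ = J − G.
The resulting 8×24 matrix has rank 7, and its Smith normal form has invariant factors (1,1,1,1,1,1,1).

Boundary ∂_2: C_2 → C_1 acts by ∂[p,q,r] = [q,r] − [p,r] + [p,q]. For instance
  ∂EGJ = GJ − EJ + EG,
  ∂AGL = GL − AL + AG.
As a 24×16 matrix over Z this has rank 15, with invariant factors (1,1,1,1,1,1,1,1,1,1,1,1,1,1,1).

From H_k ≅ ker(∂_k) / im(∂_{k+1}) we obtain:

  H_0: rank C_0 − rank ∂_1 = 8 − 7 = 1, and the invariant factors of ∂_1 are all 1, so H_0 = Z.
  H_1: rank ker ∂_1 − rank ∂_2 = (24 − 7) − 15 = 2, and the invariant factors of ∂_2 are all 1, so H_1 = Z^2.
  H_2: rank ker ∂_2 − rank ∂_3 = (16 − 15) − 0 = 1, and there is no ∂_3, so H_2 = Z.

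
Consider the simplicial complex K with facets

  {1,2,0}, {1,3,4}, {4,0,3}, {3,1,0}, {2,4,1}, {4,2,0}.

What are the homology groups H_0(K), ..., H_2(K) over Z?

K has 5 vertices, 9 edges, 6 triangles.
rank ∂_0 = 0, rank ∂_1 = 4 ⇒ b_0 = 5 − 0 − 4 = 1; all invariant factors of ∂_1 are 1 so no torsion. So H_0 = Z.
rank ∂_1 = 4, rank ∂_2 = 5 ⇒ b_1 = 9 − 4 − 5 = 0; all invariant factors of ∂_2 are 1 so no torsion. So H_1 = 0.
rank ∂_2 = 5, rank ∂_3 = 0 ⇒ b_2 = 6 − 5 − 0 = 1. So H_2 = Z.

H_0 ≅ Z,  H_1 = 0,  H_2 ≅ Z.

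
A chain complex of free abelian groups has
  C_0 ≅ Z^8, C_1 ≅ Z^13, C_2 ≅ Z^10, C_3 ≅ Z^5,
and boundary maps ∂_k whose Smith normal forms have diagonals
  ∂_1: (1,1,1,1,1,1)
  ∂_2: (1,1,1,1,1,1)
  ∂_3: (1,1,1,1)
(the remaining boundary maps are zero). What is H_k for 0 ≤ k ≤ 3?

H_0 = Z^2,  H_1 = Z,  H_2 = 0,  H_3 = Z.

H_0: b_0 = 8 − 0 − 6 = 2; torsion from ∂_1 factors > 1: none. So H_0 = Z^2.
H_1: b_1 = 13 − 6 − 6 = 1; torsion from ∂_2 factors > 1: none. So H_1 = Z.
H_2: b_2 = 10 − 6 − 4 = 0; torsion from ∂_3 factors > 1: none. So H_2 = 0.
H_3: b_3 = 5 − 4 − 0 = 1; torsion from ∂_4 factors > 1: none. So H_3 = Z.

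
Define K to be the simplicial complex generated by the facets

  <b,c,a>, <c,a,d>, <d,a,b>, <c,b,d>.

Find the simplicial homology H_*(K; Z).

H_0 = Z,  H_1 = 0,  H_2 = Z.

Take the total order a < b < c < d on the vertex set. Then K (dimension 2) consists of the simplices:

  0-simplices (4): a, b, c, d
  1-simplices (6): ab, ac, ad, bc, bd, cd
  2-simplices (4): abc, abd, acd, bcd

Hence C_0 ≅ Z^4, C_1 ≅ Z^6, C_2 ≅ Z^4.

The boundary map ∂_1: C_1 → C_0 is given by ∂[p,q] = [q] − [p].
This gives a 4×6 integer matrix of rank 3; reducing to Smith normal form yields diagonal entries (1,1,1).

Boundary ∂_2: C_2 → C_1 maps a triangle to the signed sum of its edges. For instance
  ∂bcd = cd − bd + bc,
  ∂abc = bc − ac + ab.
The 6×4 boundary matrix has rank 3 and Smith normal form diag(1,1,1).

Now H_k = ker ∂_k / im ∂_{k+1}, so:

  H_0: rank C_0 − rank ∂_1 = 4 − 3 = 1, and the invariant factors of ∂_1 are all 1, so H_0 = Z.
  H_1: rank ker ∂_1 − rank ∂_2 = (6 − 3) − 3 = 0, and the invariant factors of ∂_2 are all 1, so H_1 = 0.
  H_2: rank ker ∂_2 − rank ∂_3 = (4 − 3) − 0 = 1, and there is no ∂_3, so H_2 = Z.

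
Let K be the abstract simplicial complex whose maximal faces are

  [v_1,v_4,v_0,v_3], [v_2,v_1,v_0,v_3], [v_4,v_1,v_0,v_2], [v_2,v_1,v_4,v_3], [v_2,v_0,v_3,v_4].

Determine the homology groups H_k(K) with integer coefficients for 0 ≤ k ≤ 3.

We work with the vertex ordering v_0 < v_1 < v_2 < v_3 < v_4. The simplices of K, each written with vertices in increasing order, are:

  0-simplices (5): [v_0], [v_1], [v_2], [v_3], [v_4]
  1-simplices (10): [v_0,v_1], [v_0,v_2], [v_0,v_3], [v_0,v_4], [v_1,v_2], [v_1,v_3], [v_1,v_4], [v_2,v_3], [v_2,v_4], [v_3,v_4]
  2-simplices (10): [v_0,v_1,v_2], [v_0,v_1,v_3], [v_0,v_1,v_4], [v_0,v_2,v_3], [v_0,v_2,v_4], [v_0,v_3,v_4], [v_1,v_2,v_3], [v_1,v_2,v_4], [v_1,v_3,v_4], [v_2,v_3,v_4]
  3-simplices (5): [v_0,v_1,v_2,v_3], [v_0,v_1,v_2,v_4], [v_0,v_1,v_3,v_4], [v_0,v_2,v_3,v_4], [v_1,v_2,v_3,v_4]

Hence C_0 ≅ Z^5, C_1 ≅ Z^10, C_2 ≅ Z^10, C_3 ≅ Z^5.

Boundary ∂_1: C_1 → C_0 maps an edge to its endpoints' difference, ∂[p,q] = q − p.
This gives a 5×10 integer matrix of rank 4; reducing to Smith normal form yields diagonal entries (1,1,1,1).

Boundary ∂_2: C_2 → C_1 maps a triangle to the signed sum of its edges. For instance
  ∂[v_0,v_1,v_2] = [v_1,v_2] − [v_0,v_2] + [v_0,v_1],
  ∂[v_0,v_1,v_3] = [v_1,v_3] − [v_0,v_3] + [v_0,v_1].
As a 10×10 matrix over Z this has rank 6, with invariant factors (1,1,1,1,1,1).

Boundary ∂_3: C_3 → C_2 sends each 3-simplex σ to the alternating sum Σ_i (−1)^i (σ with its i-th vertex removed). For instance
  ∂[v_0,v_2,v_3,v_4] = [v_2,v_3,v_4] − [v_0,v_3,v_4] + [v_0,v_2,v_4] − [v_0,v_2,v_3],
  ∂[v_1,v_2,v_3,v_4] = [v_2,v_3,v_4] − [v_1,v_3,v_4] + [v_1,v_2,v_4] − [v_1,v_2,v_3].
The resulting 10×5 matrix has rank 4, and its Smith normal form has invariant factors (1,1,1,1).

Reading off H_k = ker ∂_k / im ∂_{k+1}:

  H_0: rank C_0 − rank ∂_1 = 5 − 4 = 1, and the invariant factors of ∂_1 are all 1, so H_0 ≅ Z.
  H_1: rank ker ∂_1 − rank ∂_2 = (10 − 4) − 6 = 0, and the invariant factors of ∂_2 are all 1, so H_1 ≅ 0.
  H_2: rank ker ∂_2 − rank ∂_3 = (10 − 6) − 4 = 0, and the invariant factors of ∂_3 are all 1, so H_2 ≅ 0.
  H_3: rank ker ∂_3 − rank ∂_4 = (5 − 4) − 0 = 1, and there is no ∂_4, so H_3 ≅ Z.

(K is a triangulation of the 3-sphere S^3.)

H_0 = Z,  H_1 = 0,  H_2 = 0,  H_3 = Z.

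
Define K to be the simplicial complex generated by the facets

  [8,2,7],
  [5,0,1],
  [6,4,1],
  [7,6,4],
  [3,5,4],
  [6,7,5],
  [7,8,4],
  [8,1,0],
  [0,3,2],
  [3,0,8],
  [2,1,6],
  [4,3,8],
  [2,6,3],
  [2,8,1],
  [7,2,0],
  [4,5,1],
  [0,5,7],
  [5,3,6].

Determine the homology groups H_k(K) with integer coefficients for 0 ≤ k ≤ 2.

We work with the vertex ordering 0 < 1 < 2 < 3 < 4 < 5 < 6 < 7 < 8. The simplices of K, each written with vertices in increasing order, are:

  0-simplices (9): [0], [1], [2], [3], [4], [5], [6], [7], [8]
  1-simplices (27): (27 of them)
  2-simplices (18): [0,1,5], [0,1,8], [0,2,3], [0,2,7], [0,3,8], [0,5,7], [1,2,6], [1,2,8], [1,4,5], [1,4,6], [2,3,6], [2,7,8], [3,4,5], [3,4,8], [3,5,6], [4,6,7], [4,7,8], [5,6,7]

Hence C_0 ≅ Z^9, C_1 ≅ Z^27, C_2 ≅ Z^18.

∂_1: C_1 → C_0 sends each edge [p,q] (with p < q) to q − p. For instance
  ∂[7,8] = [8] − [7].
The 9×27 boundary matrix has rank 8 and Smith normal form diag(1,1,1,1,1,1,1,1).

The boundary map ∂_2: C_2 → C_1 sends each 2-simplex [p,q,r] to [q,r] − [p,r] + [p,q]. For instance
  ∂[0,2,7] = [2,7] − [0,7] + [0,2],
  ∂[2,7,8] = [7,8] − [2,8] + [2,7].
The resulting 27×18 matrix has rank 18, and its Smith normal form has invariant factors (1,1,1,1,1,1,1,1,1,1,1,1,1,1,1,1,1,2).

From H_k ≅ ker(∂_k) / im(∂_{k+1}) we obtain:

  H_0: rank C_0 − rank ∂_1 = 9 − 8 = 1, and the invariant factors of ∂_1 are all 1, so H_0 = Z.
  H_1: rank ker ∂_1 − rank ∂_2 = (27 − 8) − 18 = 1, and ∂_2 has invariant factor 2 > 1, so H_1 = Z ⊕ Z_2.
  H_2: rank ker ∂_2 − rank ∂_3 = (18 − 18) − 0 = 0, and there is no ∂_3, so H_2 = 0.

(K is a triangulation of the Klein bottle.)

H_0 ≅ Z,  H_1 ≅ Z ⊕ Z_2,  H_2 = 0.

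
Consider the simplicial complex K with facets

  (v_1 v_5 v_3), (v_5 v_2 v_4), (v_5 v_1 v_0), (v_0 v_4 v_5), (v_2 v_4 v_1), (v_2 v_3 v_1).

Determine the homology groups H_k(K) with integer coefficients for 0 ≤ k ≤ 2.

Order the vertices as v_0 < v_1 < v_2 < v_3 < v_4 < v_5. Listing each simplex with vertices in this order, K has dimension 2 with simplices:

  0-simplices (6): [v_0], [v_1], [v_2], [v_3], [v_4], [v_5]
  1-simplices (12): [v_0,v_1], [v_0,v_4], [v_0,v_5], [v_1,v_2], [v_1,v_3], [v_1,v_4], [v_1,v_5], [v_2,v_3], [v_2,v_4], [v_2,v_5], [v_3,v_5], [v_4,v_5]
  2-simplices (6): [v_0,v_1,v_5], [v_0,v_4,v_5], [v_1,v_2,v_3], [v_1,v_2,v_4], [v_1,v_3,v_5], [v_2,v_4,v_5]

Hence C_0 ≅ Z^6, C_1 ≅ Z^12, C_2 ≅ Z^6.

The boundary map ∂_1: C_1 → C_0 sends each edge [p,q] (with p < q) to q − p.
The 6×12 boundary matrix has rank 5 and Smith normal form diag(1,1,1,1,1).

Boundary ∂_2: C_2 → C_1 acts by ∂[p,q,r] = [q,r] − [p,r] + [p,q]. For instance
  ∂[v_0,v_1,v_5] = [v_1,v_5] − [v_0,v_5] + [v_0,v_1],
  ∂[v_0,v_4,v_5] = [v_4,v_5] − [v_0,v_5] + [v_0,v_4].
The resulting 12×6 matrix has rank 6, and its Smith normal form has invariant factors (1,1,1,1,1,1).

Computing H_k = (kernel of ∂_k) / (image of ∂_{k+1}):

  H_0: rank C_0 − rank ∂_1 = 6 − 5 = 1, and the invariant factors of ∂_1 are all 1, so H_0 = Z.
  H_1: rank ker ∂_1 − rank ∂_2 = (12 − 5) − 6 = 1, and the invariant factors of ∂_2 are all 1, so H_1 = Z.
  H_2: rank ker ∂_2 − rank ∂_3 = (6 − 6) − 0 = 0, and there is no ∂_3, so H_2 = 0.

As a check, the Euler characteristic is 6 − 12 + 6 = 0, which agrees with 1 − 1 + 0 = 0.

H_0 ≅ Z,  H_1 ≅ Z,  H_2 = 0.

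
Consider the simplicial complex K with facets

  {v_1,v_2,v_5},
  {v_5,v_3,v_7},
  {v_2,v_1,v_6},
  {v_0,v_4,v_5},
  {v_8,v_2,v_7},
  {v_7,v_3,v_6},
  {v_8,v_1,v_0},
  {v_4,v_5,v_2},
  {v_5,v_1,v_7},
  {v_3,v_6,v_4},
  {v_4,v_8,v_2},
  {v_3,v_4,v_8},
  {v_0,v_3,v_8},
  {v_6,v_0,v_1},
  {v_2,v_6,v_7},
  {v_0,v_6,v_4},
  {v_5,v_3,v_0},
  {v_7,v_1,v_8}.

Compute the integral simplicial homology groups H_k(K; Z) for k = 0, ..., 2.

H_0 ≅ Z,  H_1 ≅ Z ⊕ Z/2Z,  H_2 = 0.

We work with the vertex ordering v_0 < v_1 < v_2 < v_3 < v_4 < v_5 < v_6 < v_7 < v_8. The simplices of K, each written with vertices in increasing order, are:

  0-simplices (9): [v_0], [v_1], [v_2], [v_3], [v_4], [v_5], [v_6], [v_7], [v_8]
  1-simplices (27): (27 of them)
  2-simplices (18): (18 of them)

Hence C_0 ≅ Z^9, C_1 ≅ Z^27, C_2 ≅ Z^18.

The boundary map ∂_1: C_1 → C_0 is given by ∂[p,q] = [q] − [p]. For instance
  ∂[v_3,v_5] = [v_5] − [v_3].
The 9×27 boundary matrix has rank 8 and Smith normal form diag(1,1,1,1,1,1,1,1).

∂_2: C_2 → C_1 acts by ∂[p,q,r] = [q,r] − [p,r] + [p,q]. For instance
  ∂[v_3,v_6,v_7] = [v_6,v_7] − [v_3,v_7] + [v_3,v_6],
  ∂[v_3,v_4,v_6] = [v_4,v_6] − [v_3,v_6] + [v_3,v_4].
The 27×18 boundary matrix has rank 18 and Smith normal form diag(1,1,1,1,1,1,1,1,1,1,1,1,1,1,1,1,1,2).

From H_k ≅ ker(∂_k) / im(∂_{k+1}) we obtain:

  H_0: rank C_0 − rank ∂_1 = 9 − 8 = 1, and the invariant factors of ∂_1 are all 1, so H_0 ≅ Z.
  H_1: rank ker ∂_1 − rank ∂_2 = (27 − 8) − 18 = 1, and ∂_2 has invariant factor 2 > 1, so H_1 ≅ Z ⊕ Z/2Z.
  H_2: rank ker ∂_2 − rank ∂_3 = (18 − 18) − 0 = 0, and there is no ∂_3, so H_2 ≅ 0.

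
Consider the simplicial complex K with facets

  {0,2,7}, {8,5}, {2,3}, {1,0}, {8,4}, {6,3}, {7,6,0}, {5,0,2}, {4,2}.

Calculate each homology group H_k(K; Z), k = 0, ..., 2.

Order the vertices as 0 < 1 < 2 < 3 < 4 < 5 < 6 < 7 < 8. Listing each simplex with vertices in this order, K has dimension 2 with simplices:

  0-simplices (9): [0], [1], [2], [3], [4], [5], [6], [7], [8]
  1-simplices (13): [0,1], [0,2], [0,5], [0,6], [0,7], [2,3], [2,4], [2,5], [2,7], [3,6], [4,8], [5,8], [6,7]
  2-simplices (3): [0,2,5], [0,2,7], [0,6,7]

Hence C_0 ≅ Z^9, C_1 ≅ Z^13, C_2 ≅ Z^3.

Boundary ∂_1: C_1 → C_0 is given by ∂[p,q] = [q] − [p]. For instance
  ∂[3,6] = [6] − [3].
This gives a 9×13 integer matrix of rank 8; reducing to Smith normal form yields diagonal entries (1,1,1,1,1,1,1,1).

Boundary ∂_2: C_2 → C_1 acts by ∂[p,q,r] = [q,r] − [p,r] + [p,q]. For instance
  ∂[0,2,7] = [2,7] − [0,7] + [0,2],
  ∂[0,6,7] = [6,7] − [0,7] + [0,6].
The 13×3 boundary matrix has rank 3 and Smith normal form diag(1,1,1).

Now H_k = ker ∂_k / im ∂_{k+1}, so:

  H_0: rank C_0 − rank ∂_1 = 9 − 8 = 1, and the invariant factors of ∂_1 are all 1, so H_0 ≅ Z.
  H_1: rank ker ∂_1 − rank ∂_2 = (13 − 8) − 3 = 2, and the invariant factors of ∂_2 are all 1, so H_1 ≅ Z^2.
  H_2: rank ker ∂_2 − rank ∂_3 = (3 − 3) − 0 = 0, and there is no ∂_3, so H_2 ≅ 0.

As a check, the Euler characteristic is 9 − 13 + 3 = -1, which agrees with 1 − 2 + 0 = -1.

H_0 = Z,  H_1 = Z^2,  H_2 = 0.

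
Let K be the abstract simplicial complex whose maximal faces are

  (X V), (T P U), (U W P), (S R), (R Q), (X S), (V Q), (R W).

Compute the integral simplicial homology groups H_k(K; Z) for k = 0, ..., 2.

H_0 ≅ Z,  H_1 ≅ Z,  H_2 = 0.

K has 9 vertices, 11 edges, 2 triangles.
rank ∂_0 = 0, rank ∂_1 = 8 ⇒ b_0 = 9 − 0 − 8 = 1; all invariant factors of ∂_1 are 1 so no torsion. So H_0 ≅ Z.
rank ∂_1 = 8, rank ∂_2 = 2 ⇒ b_1 = 11 − 8 − 2 = 1; all invariant factors of ∂_2 are 1 so no torsion. So H_1 ≅ Z.
rank ∂_2 = 2, rank ∂_3 = 0 ⇒ b_2 = 2 − 2 − 0 = 0. So H_2 ≅ 0.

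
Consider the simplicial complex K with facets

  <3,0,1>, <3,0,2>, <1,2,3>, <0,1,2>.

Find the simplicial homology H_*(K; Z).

H_0 = Z,  H_1 = 0,  H_2 = Z.

Fix the vertex order 0 < 1 < 2 < 3 and write every simplex with vertices in increasing order. Then dim K = 2 and the simplices of K are:

  0-simplices (4): [0], [1], [2], [3]
  1-simplices (6): [0,1], [0,2], [0,3], [1,2], [1,3], [2,3]
  2-simplices (4): [0,1,2], [0,1,3], [0,2,3], [1,2,3]

so the chain groups are C_0 ≅ Z^4, C_1 ≅ Z^6, C_2 ≅ Z^4.

∂_1: C_1 → C_0 is given by ∂[p,q] = [q] − [p].
As a 4×6 matrix over Z this has rank 3, with invariant factors (1,1,1).

The boundary map ∂_2: C_2 → C_1 sends each 2-simplex [p,q,r] to [q,r] − [p,r] + [p,q]. For instance
  ∂[0,1,2] = [1,2] − [0,2] + [0,1],
  ∂[0,2,3] = [2,3] − [0,3] + [0,2].
The 6×4 boundary matrix has rank 3 and Smith normal form diag(1,1,1).

Computing H_k = (kernel of ∂_k) / (image of ∂_{k+1}):

  H_0: rank C_0 − rank ∂_1 = 4 − 3 = 1, and the invariant factors of ∂_1 are all 1, so H_0 = Z.
  H_1: rank ker ∂_1 − rank ∂_2 = (6 − 3) − 3 = 0, and the invariant factors of ∂_2 are all 1, so H_1 = 0.
  H_2: rank ker ∂_2 − rank ∂_3 = (4 − 3) − 0 = 1, and there is no ∂_3, so H_2 = Z.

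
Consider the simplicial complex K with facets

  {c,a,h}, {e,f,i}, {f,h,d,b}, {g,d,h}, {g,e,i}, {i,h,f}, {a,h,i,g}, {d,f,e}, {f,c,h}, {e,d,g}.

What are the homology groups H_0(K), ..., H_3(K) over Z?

H_0 ≅ Z,  H_1 = 0,  H_2 ≅ Z,  H_3 = 0.

K has 9 vertices, 21 edges, 16 triangles, 2 3-simplices.
rank ∂_0 = 0, rank ∂_1 = 8 ⇒ b_0 = 9 − 0 − 8 = 1; all invariant factors of ∂_1 are 1 so no torsion. So H_0 = Z.
rank ∂_1 = 8, rank ∂_2 = 13 ⇒ b_1 = 21 − 8 − 13 = 0; all invariant factors of ∂_2 are 1 so no torsion. So H_1 = 0.
rank ∂_2 = 13, rank ∂_3 = 2 ⇒ b_2 = 16 − 13 − 2 = 1; all invariant factors of ∂_3 are 1 so no torsion. So H_2 = Z.
rank ∂_3 = 2, rank ∂_4 = 0 ⇒ b_3 = 2 − 2 − 0 = 0. So H_3 = 0.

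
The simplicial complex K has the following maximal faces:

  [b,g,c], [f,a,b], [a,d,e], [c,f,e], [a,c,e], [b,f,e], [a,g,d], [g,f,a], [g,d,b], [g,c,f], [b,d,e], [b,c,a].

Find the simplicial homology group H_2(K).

We work with the vertex ordering a < b < c < d < e < f < g. The simplices of K, each written with vertices in increasing order, are:

  0-simplices (7): a, b, c, d, e, f, g
  1-simplices (18): ab, ac, ad, ae, af, ag, bc, bd, be, bf, bg, ce, cf, cg, de, dg, ef, fg
  2-simplices (12): abc, abf, ace, ade, adg, afg, bcg, bde, bdg, bef, cef, cfg

so the chain groups are C_0 ≅ Z^7, C_1 ≅ Z^18, C_2 ≅ Z^12.

Boundary ∂_1: C_1 → C_0 is given by ∂[p,q] = [q] − [p].
The resulting 7×18 matrix has rank 6, and its Smith normal form has invariant factors (1,1,1,1,1,1).

Boundary ∂_2: C_2 → C_1 acts by ∂[p,q,r] = [q,r] − [p,r] + [p,q]. For instance
  ∂bde = de − be + bd,
  ∂bcg = cg − bg + bc.
This gives a 18×12 integer matrix of rank 12; reducing to Smith normal form yields diagonal entries (1,1,1,1,1,1,1,1,1,1,1,2).

Now H_k = ker ∂_k / im ∂_{k+1}, so:

  H_2: rank ker ∂_2 − rank ∂_3 = (12 − 12) − 0 = 0, and there is no ∂_3, so H_2 ≅ 0.

H_2 ≅ 0.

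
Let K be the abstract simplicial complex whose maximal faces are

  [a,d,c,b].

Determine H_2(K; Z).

H_2 ≅ 0.

We work with the vertex ordering a < b < c < d. The simplices of K, each written with vertices in increasing order, are:

  0-simplices (4): a, b, c, d
  1-simplices (6): ab, ac, ad, bc, bd, cd
  2-simplices (4): abc, abd, acd, bcd
  3-simplices (1): abcd

giving chain groups C_0 ≅ Z^4, C_1 ≅ Z^6, C_2 ≅ Z^4, C_3 ≅ Z^1.

Boundary ∂_1: C_1 → C_0 sends each edge [p,q] (with p < q) to q − p. For instance
  ∂ac = c − a.
This gives a 4×6 integer matrix of rank 3; reducing to Smith normal form yields diagonal entries (1,1,1).

The boundary map ∂_2: C_2 → C_1 maps a triangle to the signed sum of its edges. For instance
  ∂bcd = cd − bd + bc,
  ∂abd = bd − ad + ab.
As a 6×4 matrix over Z this has rank 3, with invariant factors (1,1,1).

The boundary map ∂_3: C_3 → C_2 sends each 3-simplex σ to the alternating sum Σ_i (−1)^i (σ with its i-th vertex removed). For instance
  ∂abcd = bcd − acd + abd − abc.
The 4×1 boundary matrix has rank 1 and Smith normal form diag(1).

Reading off H_k = ker ∂_k / im ∂_{k+1}:

  H_2: rank ker ∂_2 − rank ∂_3 = (4 − 3) − 1 = 0, and the invariant factors of ∂_3 are all 1, so H_2 ≅ 0.

(K is a triangulation of the 3-simplex.)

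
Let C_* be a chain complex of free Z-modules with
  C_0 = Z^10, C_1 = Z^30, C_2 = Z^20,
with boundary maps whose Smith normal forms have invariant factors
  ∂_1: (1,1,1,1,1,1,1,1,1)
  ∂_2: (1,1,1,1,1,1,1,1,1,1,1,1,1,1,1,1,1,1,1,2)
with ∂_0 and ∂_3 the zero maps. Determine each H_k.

H_0 = Z,  H_1 = Z ⊕ Z/2,  H_2 = 0.

H_0: b_0 = 10 − 0 − 9 = 1; torsion from ∂_1 factors > 1: none. So H_0 = Z.
H_1: b_1 = 30 − 9 − 20 = 1; torsion from ∂_2 factors > 1: [2]. So H_1 = Z ⊕ Z/2.
H_2: b_2 = 20 − 20 − 0 = 0; torsion from ∂_3 factors > 1: none. So H_2 = 0.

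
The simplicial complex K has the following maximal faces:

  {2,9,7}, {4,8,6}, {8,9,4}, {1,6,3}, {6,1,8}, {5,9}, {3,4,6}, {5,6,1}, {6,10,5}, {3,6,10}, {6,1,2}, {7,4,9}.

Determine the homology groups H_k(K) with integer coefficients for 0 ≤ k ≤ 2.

H_0 = Z,  H_1 = Z^2,  H_2 = 0.

Take the total order 1 < 2 < 3 < 4 < 5 < 6 < 7 < 8 < 9 < 10 on the vertex set. Then K (dimension 2) consists of the simplices:

  0-simplices (10): [1], [2], [3], [4], [5], [6], [7], [8], [9], [10]
  1-simplices (22): [1,2], [1,3], [1,5], [1,6], [1,8], [2,6], [2,7], [2,9], [3,4], [3,6], [3,10], [4,6], [4,7], [4,8], [4,9], [5,6], [5,9], [5,10], [6,8], [6,10], [7,9], [8,9]
  2-simplices (11): [1,2,6], [1,3,6], [1,5,6], [1,6,8], [2,7,9], [3,4,6], [3,6,10], [4,6,8], [4,7,9], [4,8,9], [5,6,10]

giving chain groups C_0 ≅ Z^10, C_1 ≅ Z^22, C_2 ≅ Z^11.

∂_1: C_1 → C_0 sends each edge [p,q] (with p < q) to q − p.
This gives a 10×22 integer matrix of rank 9; reducing to Smith normal form yields diagonal entries (1,1,1,1,1,1,1,1,1).

The boundary map ∂_2: C_2 → C_1 sends each 2-simplex [p,q,r] to [q,r] − [p,r] + [p,q]. For instance
  ∂[1,5,6] = [5,6] − [1,6] + [1,5],
  ∂[1,2,6] = [2,6] − [1,6] + [1,2].
As a 22×11 matrix over Z this has rank 11, with invariant factors (1,1,1,1,1,1,1,1,1,1,1).

From H_k ≅ ker(∂_k) / im(∂_{k+1}) we obtain:

  H_0: rank C_0 − rank ∂_1 = 10 − 9 = 1, and the invariant factors of ∂_1 are all 1, so H_0 = Z.
  H_1: rank ker ∂_1 − rank ∂_2 = (22 − 9) − 11 = 2, and the invariant factors of ∂_2 are all 1, so H_1 = Z^2.
  H_2: rank ker ∂_2 − rank ∂_3 = (11 − 11) − 0 = 0, and there is no ∂_3, so H_2 = 0.

As a check, the Euler characteristic is 10 − 22 + 11 = -1, which agrees with 1 − 2 + 0 = -1.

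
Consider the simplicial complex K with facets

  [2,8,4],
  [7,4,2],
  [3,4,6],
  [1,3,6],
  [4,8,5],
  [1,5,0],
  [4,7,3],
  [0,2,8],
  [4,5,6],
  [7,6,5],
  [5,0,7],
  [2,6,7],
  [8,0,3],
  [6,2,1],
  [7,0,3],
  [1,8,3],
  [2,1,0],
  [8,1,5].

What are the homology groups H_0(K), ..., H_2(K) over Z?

H_0 ≅ Z,  H_1 ≅ Z × Z/2,  H_2 = 0.

Order the vertices as 0 < 1 < 2 < 3 < 4 < 5 < 6 < 7 < 8. Listing each simplex with vertices in this order, K has dimension 2 with simplices:

  0-simplices (9): [0], [1], [2], [3], [4], [5], [6], [7], [8]
  1-simplices (27): (27 of them)
  2-simplices (18): [0,1,2], [0,1,5], [0,2,8], [0,3,7], [0,3,8], [0,5,7], [1,2,6], [1,3,6], [1,3,8], [1,5,8], [2,4,7], [2,4,8], [2,6,7], [3,4,6], [3,4,7], [4,5,6], [4,5,8], [5,6,7]

giving chain groups C_0 ≅ Z^9, C_1 ≅ Z^27, C_2 ≅ Z^18.

Boundary ∂_1: C_1 → C_0 sends each edge [p,q] (with p < q) to q − p. For instance
  ∂[3,4] = [4] − [3].
The 9×27 boundary matrix has rank 8 and Smith normal form diag(1,1,1,1,1,1,1,1).

Boundary ∂_2: C_2 → C_1 acts by ∂[p,q,r] = [q,r] − [p,r] + [p,q]. For instance
  ∂[4,5,6] = [5,6] − [4,6] + [4,5],
  ∂[0,2,8] = [2,8] − [0,8] + [0,2].
This gives a 27×18 integer matrix of rank 18; reducing to Smith normal form yields diagonal entries (1,1,1,1,1,1,1,1,1,1,1,1,1,1,1,1,1,2).

From H_k ≅ ker(∂_k) / im(∂_{k+1}) we obtain:

  H_0: rank C_0 − rank ∂_1 = 9 − 8 = 1, and the invariant factors of ∂_1 are all 1, so H_0 ≅ Z.
  H_1: rank ker ∂_1 − rank ∂_2 = (27 − 8) − 18 = 1, and ∂_2 has invariant factor 2 > 1, so H_1 ≅ Z × Z/2.
  H_2: rank ker ∂_2 − rank ∂_3 = (18 − 18) − 0 = 0, and there is no ∂_3, so H_2 ≅ 0.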